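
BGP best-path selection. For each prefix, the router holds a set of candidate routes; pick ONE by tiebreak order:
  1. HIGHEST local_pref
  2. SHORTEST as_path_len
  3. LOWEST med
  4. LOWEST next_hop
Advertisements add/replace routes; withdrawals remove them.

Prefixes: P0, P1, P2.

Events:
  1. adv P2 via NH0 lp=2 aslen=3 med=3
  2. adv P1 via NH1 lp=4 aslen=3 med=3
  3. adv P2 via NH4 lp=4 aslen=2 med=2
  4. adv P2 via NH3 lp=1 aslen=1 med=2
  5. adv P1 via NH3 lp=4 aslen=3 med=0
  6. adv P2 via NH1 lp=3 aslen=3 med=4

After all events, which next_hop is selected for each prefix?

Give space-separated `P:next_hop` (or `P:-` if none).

Op 1: best P0=- P1=- P2=NH0
Op 2: best P0=- P1=NH1 P2=NH0
Op 3: best P0=- P1=NH1 P2=NH4
Op 4: best P0=- P1=NH1 P2=NH4
Op 5: best P0=- P1=NH3 P2=NH4
Op 6: best P0=- P1=NH3 P2=NH4

Answer: P0:- P1:NH3 P2:NH4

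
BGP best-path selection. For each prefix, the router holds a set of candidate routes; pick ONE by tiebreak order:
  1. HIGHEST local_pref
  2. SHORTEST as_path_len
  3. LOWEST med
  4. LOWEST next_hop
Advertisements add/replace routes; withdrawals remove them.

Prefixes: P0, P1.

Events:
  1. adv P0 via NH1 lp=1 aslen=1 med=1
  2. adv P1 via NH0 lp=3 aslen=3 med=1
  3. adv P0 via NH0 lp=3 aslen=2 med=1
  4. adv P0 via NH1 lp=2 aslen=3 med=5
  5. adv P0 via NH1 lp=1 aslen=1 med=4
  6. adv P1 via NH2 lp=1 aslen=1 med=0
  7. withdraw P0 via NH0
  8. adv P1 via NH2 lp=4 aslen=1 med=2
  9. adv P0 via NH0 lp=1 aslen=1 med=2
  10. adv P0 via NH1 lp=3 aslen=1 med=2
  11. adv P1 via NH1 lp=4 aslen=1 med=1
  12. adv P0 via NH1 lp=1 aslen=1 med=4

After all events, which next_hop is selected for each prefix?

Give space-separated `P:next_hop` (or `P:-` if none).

Answer: P0:NH0 P1:NH1

Derivation:
Op 1: best P0=NH1 P1=-
Op 2: best P0=NH1 P1=NH0
Op 3: best P0=NH0 P1=NH0
Op 4: best P0=NH0 P1=NH0
Op 5: best P0=NH0 P1=NH0
Op 6: best P0=NH0 P1=NH0
Op 7: best P0=NH1 P1=NH0
Op 8: best P0=NH1 P1=NH2
Op 9: best P0=NH0 P1=NH2
Op 10: best P0=NH1 P1=NH2
Op 11: best P0=NH1 P1=NH1
Op 12: best P0=NH0 P1=NH1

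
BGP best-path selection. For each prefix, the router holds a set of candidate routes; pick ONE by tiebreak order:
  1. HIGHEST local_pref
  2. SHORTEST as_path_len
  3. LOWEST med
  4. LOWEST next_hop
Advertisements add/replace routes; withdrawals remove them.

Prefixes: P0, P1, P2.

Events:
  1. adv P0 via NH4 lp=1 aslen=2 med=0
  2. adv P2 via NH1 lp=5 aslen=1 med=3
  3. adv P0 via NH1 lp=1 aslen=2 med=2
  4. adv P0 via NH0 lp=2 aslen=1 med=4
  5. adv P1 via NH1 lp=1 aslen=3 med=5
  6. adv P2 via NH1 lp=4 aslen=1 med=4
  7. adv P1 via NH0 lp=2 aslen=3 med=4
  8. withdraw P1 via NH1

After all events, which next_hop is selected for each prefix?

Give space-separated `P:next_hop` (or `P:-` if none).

Op 1: best P0=NH4 P1=- P2=-
Op 2: best P0=NH4 P1=- P2=NH1
Op 3: best P0=NH4 P1=- P2=NH1
Op 4: best P0=NH0 P1=- P2=NH1
Op 5: best P0=NH0 P1=NH1 P2=NH1
Op 6: best P0=NH0 P1=NH1 P2=NH1
Op 7: best P0=NH0 P1=NH0 P2=NH1
Op 8: best P0=NH0 P1=NH0 P2=NH1

Answer: P0:NH0 P1:NH0 P2:NH1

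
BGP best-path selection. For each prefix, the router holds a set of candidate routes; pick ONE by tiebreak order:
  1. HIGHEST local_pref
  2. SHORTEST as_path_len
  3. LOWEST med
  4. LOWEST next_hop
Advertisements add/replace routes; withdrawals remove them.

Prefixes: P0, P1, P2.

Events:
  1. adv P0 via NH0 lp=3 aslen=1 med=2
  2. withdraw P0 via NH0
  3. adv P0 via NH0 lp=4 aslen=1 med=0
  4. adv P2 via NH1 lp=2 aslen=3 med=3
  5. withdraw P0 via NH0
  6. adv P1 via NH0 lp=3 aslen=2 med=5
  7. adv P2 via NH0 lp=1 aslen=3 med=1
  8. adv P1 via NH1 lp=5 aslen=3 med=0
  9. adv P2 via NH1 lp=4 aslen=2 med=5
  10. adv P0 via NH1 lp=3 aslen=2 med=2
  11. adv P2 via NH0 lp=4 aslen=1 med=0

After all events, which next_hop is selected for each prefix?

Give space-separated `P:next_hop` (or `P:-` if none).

Answer: P0:NH1 P1:NH1 P2:NH0

Derivation:
Op 1: best P0=NH0 P1=- P2=-
Op 2: best P0=- P1=- P2=-
Op 3: best P0=NH0 P1=- P2=-
Op 4: best P0=NH0 P1=- P2=NH1
Op 5: best P0=- P1=- P2=NH1
Op 6: best P0=- P1=NH0 P2=NH1
Op 7: best P0=- P1=NH0 P2=NH1
Op 8: best P0=- P1=NH1 P2=NH1
Op 9: best P0=- P1=NH1 P2=NH1
Op 10: best P0=NH1 P1=NH1 P2=NH1
Op 11: best P0=NH1 P1=NH1 P2=NH0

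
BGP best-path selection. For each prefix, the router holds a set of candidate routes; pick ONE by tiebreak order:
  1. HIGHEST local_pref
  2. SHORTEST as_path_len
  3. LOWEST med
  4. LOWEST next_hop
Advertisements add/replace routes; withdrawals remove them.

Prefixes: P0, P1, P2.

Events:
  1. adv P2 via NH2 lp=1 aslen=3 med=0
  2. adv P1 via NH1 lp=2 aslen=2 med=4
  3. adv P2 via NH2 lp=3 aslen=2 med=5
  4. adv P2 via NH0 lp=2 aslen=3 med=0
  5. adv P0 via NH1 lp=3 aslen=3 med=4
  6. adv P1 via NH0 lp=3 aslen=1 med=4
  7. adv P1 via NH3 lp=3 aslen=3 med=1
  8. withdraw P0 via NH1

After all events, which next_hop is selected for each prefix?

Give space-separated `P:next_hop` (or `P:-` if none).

Op 1: best P0=- P1=- P2=NH2
Op 2: best P0=- P1=NH1 P2=NH2
Op 3: best P0=- P1=NH1 P2=NH2
Op 4: best P0=- P1=NH1 P2=NH2
Op 5: best P0=NH1 P1=NH1 P2=NH2
Op 6: best P0=NH1 P1=NH0 P2=NH2
Op 7: best P0=NH1 P1=NH0 P2=NH2
Op 8: best P0=- P1=NH0 P2=NH2

Answer: P0:- P1:NH0 P2:NH2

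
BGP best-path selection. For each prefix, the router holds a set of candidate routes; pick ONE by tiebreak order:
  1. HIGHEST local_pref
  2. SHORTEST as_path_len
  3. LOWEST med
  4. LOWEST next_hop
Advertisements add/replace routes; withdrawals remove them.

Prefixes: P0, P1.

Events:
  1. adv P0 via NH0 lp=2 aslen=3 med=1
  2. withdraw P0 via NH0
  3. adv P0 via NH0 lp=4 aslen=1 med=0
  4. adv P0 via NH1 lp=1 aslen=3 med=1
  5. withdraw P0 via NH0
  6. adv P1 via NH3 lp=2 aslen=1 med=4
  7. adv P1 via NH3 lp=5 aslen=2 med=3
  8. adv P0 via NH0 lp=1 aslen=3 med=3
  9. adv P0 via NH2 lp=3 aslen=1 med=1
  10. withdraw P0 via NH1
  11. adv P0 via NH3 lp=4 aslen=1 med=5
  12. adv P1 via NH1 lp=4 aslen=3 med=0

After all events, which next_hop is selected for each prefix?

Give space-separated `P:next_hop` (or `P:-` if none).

Op 1: best P0=NH0 P1=-
Op 2: best P0=- P1=-
Op 3: best P0=NH0 P1=-
Op 4: best P0=NH0 P1=-
Op 5: best P0=NH1 P1=-
Op 6: best P0=NH1 P1=NH3
Op 7: best P0=NH1 P1=NH3
Op 8: best P0=NH1 P1=NH3
Op 9: best P0=NH2 P1=NH3
Op 10: best P0=NH2 P1=NH3
Op 11: best P0=NH3 P1=NH3
Op 12: best P0=NH3 P1=NH3

Answer: P0:NH3 P1:NH3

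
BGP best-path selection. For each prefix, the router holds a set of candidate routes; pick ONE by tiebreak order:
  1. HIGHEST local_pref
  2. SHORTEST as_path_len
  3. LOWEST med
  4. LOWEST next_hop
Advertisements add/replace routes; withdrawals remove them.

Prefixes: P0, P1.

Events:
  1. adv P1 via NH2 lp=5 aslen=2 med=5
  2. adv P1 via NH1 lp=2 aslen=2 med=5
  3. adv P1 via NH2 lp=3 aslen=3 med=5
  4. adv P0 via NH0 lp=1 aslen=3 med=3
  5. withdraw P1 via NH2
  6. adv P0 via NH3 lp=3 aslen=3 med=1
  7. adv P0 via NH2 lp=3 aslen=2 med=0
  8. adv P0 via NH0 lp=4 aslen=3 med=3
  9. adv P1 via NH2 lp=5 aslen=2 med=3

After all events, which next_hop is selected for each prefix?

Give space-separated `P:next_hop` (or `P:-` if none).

Op 1: best P0=- P1=NH2
Op 2: best P0=- P1=NH2
Op 3: best P0=- P1=NH2
Op 4: best P0=NH0 P1=NH2
Op 5: best P0=NH0 P1=NH1
Op 6: best P0=NH3 P1=NH1
Op 7: best P0=NH2 P1=NH1
Op 8: best P0=NH0 P1=NH1
Op 9: best P0=NH0 P1=NH2

Answer: P0:NH0 P1:NH2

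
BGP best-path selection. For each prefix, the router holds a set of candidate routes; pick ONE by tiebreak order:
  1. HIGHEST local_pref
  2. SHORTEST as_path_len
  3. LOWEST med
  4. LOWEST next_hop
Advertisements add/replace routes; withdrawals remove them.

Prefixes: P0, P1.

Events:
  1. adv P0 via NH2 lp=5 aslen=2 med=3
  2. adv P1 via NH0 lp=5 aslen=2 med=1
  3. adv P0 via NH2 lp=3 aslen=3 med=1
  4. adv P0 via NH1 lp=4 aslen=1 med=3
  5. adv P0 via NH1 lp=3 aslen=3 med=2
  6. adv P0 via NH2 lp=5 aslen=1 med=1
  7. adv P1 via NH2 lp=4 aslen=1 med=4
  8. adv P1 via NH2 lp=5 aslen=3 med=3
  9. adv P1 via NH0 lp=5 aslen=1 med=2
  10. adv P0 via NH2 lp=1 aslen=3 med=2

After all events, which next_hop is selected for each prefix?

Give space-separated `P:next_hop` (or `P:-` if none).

Op 1: best P0=NH2 P1=-
Op 2: best P0=NH2 P1=NH0
Op 3: best P0=NH2 P1=NH0
Op 4: best P0=NH1 P1=NH0
Op 5: best P0=NH2 P1=NH0
Op 6: best P0=NH2 P1=NH0
Op 7: best P0=NH2 P1=NH0
Op 8: best P0=NH2 P1=NH0
Op 9: best P0=NH2 P1=NH0
Op 10: best P0=NH1 P1=NH0

Answer: P0:NH1 P1:NH0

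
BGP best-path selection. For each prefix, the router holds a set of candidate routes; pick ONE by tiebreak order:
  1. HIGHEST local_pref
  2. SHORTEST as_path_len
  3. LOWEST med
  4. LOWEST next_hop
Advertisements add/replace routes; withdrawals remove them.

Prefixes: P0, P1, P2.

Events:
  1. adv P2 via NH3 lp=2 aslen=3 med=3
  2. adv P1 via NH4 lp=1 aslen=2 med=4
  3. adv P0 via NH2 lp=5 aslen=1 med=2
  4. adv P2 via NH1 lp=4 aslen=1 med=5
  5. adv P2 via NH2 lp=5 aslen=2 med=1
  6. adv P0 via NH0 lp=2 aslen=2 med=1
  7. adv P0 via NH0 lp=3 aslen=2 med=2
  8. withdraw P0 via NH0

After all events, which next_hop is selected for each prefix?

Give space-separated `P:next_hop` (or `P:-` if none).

Answer: P0:NH2 P1:NH4 P2:NH2

Derivation:
Op 1: best P0=- P1=- P2=NH3
Op 2: best P0=- P1=NH4 P2=NH3
Op 3: best P0=NH2 P1=NH4 P2=NH3
Op 4: best P0=NH2 P1=NH4 P2=NH1
Op 5: best P0=NH2 P1=NH4 P2=NH2
Op 6: best P0=NH2 P1=NH4 P2=NH2
Op 7: best P0=NH2 P1=NH4 P2=NH2
Op 8: best P0=NH2 P1=NH4 P2=NH2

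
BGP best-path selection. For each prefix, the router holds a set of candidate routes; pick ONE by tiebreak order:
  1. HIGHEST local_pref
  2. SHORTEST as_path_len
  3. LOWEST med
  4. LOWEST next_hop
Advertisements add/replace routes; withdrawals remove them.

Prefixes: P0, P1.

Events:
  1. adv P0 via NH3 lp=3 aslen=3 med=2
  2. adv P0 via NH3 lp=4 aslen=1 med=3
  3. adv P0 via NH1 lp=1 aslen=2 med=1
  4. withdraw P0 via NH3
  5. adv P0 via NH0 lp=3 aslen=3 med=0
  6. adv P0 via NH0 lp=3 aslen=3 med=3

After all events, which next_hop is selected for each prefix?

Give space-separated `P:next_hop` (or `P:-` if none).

Op 1: best P0=NH3 P1=-
Op 2: best P0=NH3 P1=-
Op 3: best P0=NH3 P1=-
Op 4: best P0=NH1 P1=-
Op 5: best P0=NH0 P1=-
Op 6: best P0=NH0 P1=-

Answer: P0:NH0 P1:-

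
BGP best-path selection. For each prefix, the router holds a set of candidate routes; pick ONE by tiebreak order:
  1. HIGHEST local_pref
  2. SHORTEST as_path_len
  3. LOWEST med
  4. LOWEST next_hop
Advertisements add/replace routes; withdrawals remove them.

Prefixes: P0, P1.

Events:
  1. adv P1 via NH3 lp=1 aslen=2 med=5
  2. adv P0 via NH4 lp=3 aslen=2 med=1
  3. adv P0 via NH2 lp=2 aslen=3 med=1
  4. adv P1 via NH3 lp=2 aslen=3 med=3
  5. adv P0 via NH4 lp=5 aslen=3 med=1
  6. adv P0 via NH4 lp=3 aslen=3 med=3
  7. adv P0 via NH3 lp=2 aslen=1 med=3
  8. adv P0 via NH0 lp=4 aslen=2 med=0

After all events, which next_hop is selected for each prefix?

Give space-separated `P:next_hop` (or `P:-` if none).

Op 1: best P0=- P1=NH3
Op 2: best P0=NH4 P1=NH3
Op 3: best P0=NH4 P1=NH3
Op 4: best P0=NH4 P1=NH3
Op 5: best P0=NH4 P1=NH3
Op 6: best P0=NH4 P1=NH3
Op 7: best P0=NH4 P1=NH3
Op 8: best P0=NH0 P1=NH3

Answer: P0:NH0 P1:NH3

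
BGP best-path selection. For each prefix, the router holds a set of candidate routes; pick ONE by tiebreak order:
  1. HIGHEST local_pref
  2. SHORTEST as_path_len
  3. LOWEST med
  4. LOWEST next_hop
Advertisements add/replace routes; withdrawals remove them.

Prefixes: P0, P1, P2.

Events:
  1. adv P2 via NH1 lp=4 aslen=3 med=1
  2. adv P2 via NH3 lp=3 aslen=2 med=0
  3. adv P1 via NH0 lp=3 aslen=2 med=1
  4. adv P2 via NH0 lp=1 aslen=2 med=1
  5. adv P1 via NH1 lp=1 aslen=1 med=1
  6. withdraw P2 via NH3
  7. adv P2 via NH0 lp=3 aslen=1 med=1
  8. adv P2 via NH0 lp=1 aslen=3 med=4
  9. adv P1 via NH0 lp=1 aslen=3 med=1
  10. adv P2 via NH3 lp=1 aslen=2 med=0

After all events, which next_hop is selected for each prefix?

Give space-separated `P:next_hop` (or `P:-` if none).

Op 1: best P0=- P1=- P2=NH1
Op 2: best P0=- P1=- P2=NH1
Op 3: best P0=- P1=NH0 P2=NH1
Op 4: best P0=- P1=NH0 P2=NH1
Op 5: best P0=- P1=NH0 P2=NH1
Op 6: best P0=- P1=NH0 P2=NH1
Op 7: best P0=- P1=NH0 P2=NH1
Op 8: best P0=- P1=NH0 P2=NH1
Op 9: best P0=- P1=NH1 P2=NH1
Op 10: best P0=- P1=NH1 P2=NH1

Answer: P0:- P1:NH1 P2:NH1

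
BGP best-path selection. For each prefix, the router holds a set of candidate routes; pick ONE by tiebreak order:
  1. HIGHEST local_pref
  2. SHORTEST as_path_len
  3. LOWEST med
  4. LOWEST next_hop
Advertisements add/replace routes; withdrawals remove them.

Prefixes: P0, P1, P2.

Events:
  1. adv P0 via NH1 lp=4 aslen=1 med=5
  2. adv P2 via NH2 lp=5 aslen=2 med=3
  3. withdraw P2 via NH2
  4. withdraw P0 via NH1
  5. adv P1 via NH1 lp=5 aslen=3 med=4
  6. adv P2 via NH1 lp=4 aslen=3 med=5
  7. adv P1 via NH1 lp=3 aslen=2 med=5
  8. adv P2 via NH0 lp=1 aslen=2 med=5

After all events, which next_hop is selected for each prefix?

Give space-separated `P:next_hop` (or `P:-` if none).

Answer: P0:- P1:NH1 P2:NH1

Derivation:
Op 1: best P0=NH1 P1=- P2=-
Op 2: best P0=NH1 P1=- P2=NH2
Op 3: best P0=NH1 P1=- P2=-
Op 4: best P0=- P1=- P2=-
Op 5: best P0=- P1=NH1 P2=-
Op 6: best P0=- P1=NH1 P2=NH1
Op 7: best P0=- P1=NH1 P2=NH1
Op 8: best P0=- P1=NH1 P2=NH1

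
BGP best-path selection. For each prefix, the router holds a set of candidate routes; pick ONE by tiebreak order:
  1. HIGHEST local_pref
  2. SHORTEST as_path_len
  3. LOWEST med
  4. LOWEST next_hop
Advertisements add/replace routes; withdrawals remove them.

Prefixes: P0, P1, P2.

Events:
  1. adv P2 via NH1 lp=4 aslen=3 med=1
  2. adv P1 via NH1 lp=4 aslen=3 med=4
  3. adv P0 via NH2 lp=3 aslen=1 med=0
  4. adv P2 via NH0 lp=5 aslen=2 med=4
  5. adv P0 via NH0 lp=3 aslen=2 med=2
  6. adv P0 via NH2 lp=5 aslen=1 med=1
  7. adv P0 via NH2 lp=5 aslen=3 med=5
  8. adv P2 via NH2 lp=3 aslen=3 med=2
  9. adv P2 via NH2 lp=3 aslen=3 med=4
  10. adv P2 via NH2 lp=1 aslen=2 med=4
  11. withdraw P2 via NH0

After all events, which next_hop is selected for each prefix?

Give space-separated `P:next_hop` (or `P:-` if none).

Op 1: best P0=- P1=- P2=NH1
Op 2: best P0=- P1=NH1 P2=NH1
Op 3: best P0=NH2 P1=NH1 P2=NH1
Op 4: best P0=NH2 P1=NH1 P2=NH0
Op 5: best P0=NH2 P1=NH1 P2=NH0
Op 6: best P0=NH2 P1=NH1 P2=NH0
Op 7: best P0=NH2 P1=NH1 P2=NH0
Op 8: best P0=NH2 P1=NH1 P2=NH0
Op 9: best P0=NH2 P1=NH1 P2=NH0
Op 10: best P0=NH2 P1=NH1 P2=NH0
Op 11: best P0=NH2 P1=NH1 P2=NH1

Answer: P0:NH2 P1:NH1 P2:NH1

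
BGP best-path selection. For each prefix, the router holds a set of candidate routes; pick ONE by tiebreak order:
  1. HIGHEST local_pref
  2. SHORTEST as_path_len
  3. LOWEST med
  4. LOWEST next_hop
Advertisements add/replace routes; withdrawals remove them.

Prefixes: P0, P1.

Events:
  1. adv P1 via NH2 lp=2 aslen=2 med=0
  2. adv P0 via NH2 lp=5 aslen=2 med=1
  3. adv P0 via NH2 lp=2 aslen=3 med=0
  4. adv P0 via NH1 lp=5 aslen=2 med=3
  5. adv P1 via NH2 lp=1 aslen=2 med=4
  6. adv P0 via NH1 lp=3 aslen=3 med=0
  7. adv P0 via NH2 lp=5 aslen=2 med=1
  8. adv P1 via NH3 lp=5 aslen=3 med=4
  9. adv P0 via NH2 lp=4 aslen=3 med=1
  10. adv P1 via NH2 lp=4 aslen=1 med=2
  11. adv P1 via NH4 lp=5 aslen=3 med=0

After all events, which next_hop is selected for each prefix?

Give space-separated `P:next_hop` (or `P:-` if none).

Answer: P0:NH2 P1:NH4

Derivation:
Op 1: best P0=- P1=NH2
Op 2: best P0=NH2 P1=NH2
Op 3: best P0=NH2 P1=NH2
Op 4: best P0=NH1 P1=NH2
Op 5: best P0=NH1 P1=NH2
Op 6: best P0=NH1 P1=NH2
Op 7: best P0=NH2 P1=NH2
Op 8: best P0=NH2 P1=NH3
Op 9: best P0=NH2 P1=NH3
Op 10: best P0=NH2 P1=NH3
Op 11: best P0=NH2 P1=NH4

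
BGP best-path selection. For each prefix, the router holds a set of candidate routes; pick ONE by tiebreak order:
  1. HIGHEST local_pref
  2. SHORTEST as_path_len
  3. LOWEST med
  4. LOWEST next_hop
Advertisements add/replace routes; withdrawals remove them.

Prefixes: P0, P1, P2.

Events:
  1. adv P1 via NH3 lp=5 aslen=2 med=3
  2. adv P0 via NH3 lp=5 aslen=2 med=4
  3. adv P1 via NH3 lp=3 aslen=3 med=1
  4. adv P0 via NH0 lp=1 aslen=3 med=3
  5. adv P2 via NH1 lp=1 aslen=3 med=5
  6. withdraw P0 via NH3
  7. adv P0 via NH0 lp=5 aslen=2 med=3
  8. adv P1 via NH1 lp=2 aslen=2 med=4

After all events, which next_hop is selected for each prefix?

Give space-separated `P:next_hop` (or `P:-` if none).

Answer: P0:NH0 P1:NH3 P2:NH1

Derivation:
Op 1: best P0=- P1=NH3 P2=-
Op 2: best P0=NH3 P1=NH3 P2=-
Op 3: best P0=NH3 P1=NH3 P2=-
Op 4: best P0=NH3 P1=NH3 P2=-
Op 5: best P0=NH3 P1=NH3 P2=NH1
Op 6: best P0=NH0 P1=NH3 P2=NH1
Op 7: best P0=NH0 P1=NH3 P2=NH1
Op 8: best P0=NH0 P1=NH3 P2=NH1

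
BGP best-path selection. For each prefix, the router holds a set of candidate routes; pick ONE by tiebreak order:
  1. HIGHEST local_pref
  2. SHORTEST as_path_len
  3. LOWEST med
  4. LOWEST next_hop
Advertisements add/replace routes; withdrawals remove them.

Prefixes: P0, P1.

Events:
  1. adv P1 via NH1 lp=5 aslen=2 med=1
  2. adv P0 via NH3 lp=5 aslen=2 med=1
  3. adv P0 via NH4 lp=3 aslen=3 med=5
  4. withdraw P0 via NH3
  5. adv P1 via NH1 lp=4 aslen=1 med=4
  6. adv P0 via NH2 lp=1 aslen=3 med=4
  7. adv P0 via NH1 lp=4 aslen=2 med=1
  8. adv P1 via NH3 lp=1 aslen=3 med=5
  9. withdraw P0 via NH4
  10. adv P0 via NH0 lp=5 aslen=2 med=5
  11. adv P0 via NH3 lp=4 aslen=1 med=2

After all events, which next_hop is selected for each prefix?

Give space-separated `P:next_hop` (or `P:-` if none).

Op 1: best P0=- P1=NH1
Op 2: best P0=NH3 P1=NH1
Op 3: best P0=NH3 P1=NH1
Op 4: best P0=NH4 P1=NH1
Op 5: best P0=NH4 P1=NH1
Op 6: best P0=NH4 P1=NH1
Op 7: best P0=NH1 P1=NH1
Op 8: best P0=NH1 P1=NH1
Op 9: best P0=NH1 P1=NH1
Op 10: best P0=NH0 P1=NH1
Op 11: best P0=NH0 P1=NH1

Answer: P0:NH0 P1:NH1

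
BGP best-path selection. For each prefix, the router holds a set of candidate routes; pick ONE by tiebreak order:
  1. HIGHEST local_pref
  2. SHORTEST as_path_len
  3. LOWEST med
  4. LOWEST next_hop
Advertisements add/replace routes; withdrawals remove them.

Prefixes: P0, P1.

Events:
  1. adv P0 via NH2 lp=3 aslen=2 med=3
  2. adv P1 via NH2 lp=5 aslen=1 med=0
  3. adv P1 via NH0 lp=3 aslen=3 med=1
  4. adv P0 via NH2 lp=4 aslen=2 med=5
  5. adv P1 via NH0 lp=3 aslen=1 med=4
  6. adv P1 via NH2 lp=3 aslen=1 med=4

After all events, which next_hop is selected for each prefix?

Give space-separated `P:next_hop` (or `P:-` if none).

Answer: P0:NH2 P1:NH0

Derivation:
Op 1: best P0=NH2 P1=-
Op 2: best P0=NH2 P1=NH2
Op 3: best P0=NH2 P1=NH2
Op 4: best P0=NH2 P1=NH2
Op 5: best P0=NH2 P1=NH2
Op 6: best P0=NH2 P1=NH0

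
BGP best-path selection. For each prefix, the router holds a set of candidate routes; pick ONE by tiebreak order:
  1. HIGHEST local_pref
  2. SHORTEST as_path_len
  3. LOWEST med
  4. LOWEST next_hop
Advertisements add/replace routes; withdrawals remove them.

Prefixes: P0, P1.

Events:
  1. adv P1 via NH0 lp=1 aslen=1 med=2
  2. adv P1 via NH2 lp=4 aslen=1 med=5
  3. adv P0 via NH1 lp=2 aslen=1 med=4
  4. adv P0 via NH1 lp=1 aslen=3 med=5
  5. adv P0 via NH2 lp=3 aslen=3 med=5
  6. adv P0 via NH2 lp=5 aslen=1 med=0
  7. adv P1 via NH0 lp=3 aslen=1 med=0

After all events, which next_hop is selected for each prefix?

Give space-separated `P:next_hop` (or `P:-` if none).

Op 1: best P0=- P1=NH0
Op 2: best P0=- P1=NH2
Op 3: best P0=NH1 P1=NH2
Op 4: best P0=NH1 P1=NH2
Op 5: best P0=NH2 P1=NH2
Op 6: best P0=NH2 P1=NH2
Op 7: best P0=NH2 P1=NH2

Answer: P0:NH2 P1:NH2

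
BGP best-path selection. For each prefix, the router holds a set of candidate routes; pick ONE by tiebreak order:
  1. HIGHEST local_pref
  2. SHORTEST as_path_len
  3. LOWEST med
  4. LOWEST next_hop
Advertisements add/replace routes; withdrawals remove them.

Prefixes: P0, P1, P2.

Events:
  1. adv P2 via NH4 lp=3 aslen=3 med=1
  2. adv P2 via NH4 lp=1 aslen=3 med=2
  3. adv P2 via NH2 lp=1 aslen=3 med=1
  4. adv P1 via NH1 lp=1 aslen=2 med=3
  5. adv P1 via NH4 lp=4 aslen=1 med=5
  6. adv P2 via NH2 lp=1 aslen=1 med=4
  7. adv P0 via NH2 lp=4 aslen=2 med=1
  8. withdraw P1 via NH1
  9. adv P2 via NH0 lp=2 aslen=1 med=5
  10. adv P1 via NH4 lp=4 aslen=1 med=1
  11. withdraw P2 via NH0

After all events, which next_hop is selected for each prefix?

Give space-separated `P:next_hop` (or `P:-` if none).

Answer: P0:NH2 P1:NH4 P2:NH2

Derivation:
Op 1: best P0=- P1=- P2=NH4
Op 2: best P0=- P1=- P2=NH4
Op 3: best P0=- P1=- P2=NH2
Op 4: best P0=- P1=NH1 P2=NH2
Op 5: best P0=- P1=NH4 P2=NH2
Op 6: best P0=- P1=NH4 P2=NH2
Op 7: best P0=NH2 P1=NH4 P2=NH2
Op 8: best P0=NH2 P1=NH4 P2=NH2
Op 9: best P0=NH2 P1=NH4 P2=NH0
Op 10: best P0=NH2 P1=NH4 P2=NH0
Op 11: best P0=NH2 P1=NH4 P2=NH2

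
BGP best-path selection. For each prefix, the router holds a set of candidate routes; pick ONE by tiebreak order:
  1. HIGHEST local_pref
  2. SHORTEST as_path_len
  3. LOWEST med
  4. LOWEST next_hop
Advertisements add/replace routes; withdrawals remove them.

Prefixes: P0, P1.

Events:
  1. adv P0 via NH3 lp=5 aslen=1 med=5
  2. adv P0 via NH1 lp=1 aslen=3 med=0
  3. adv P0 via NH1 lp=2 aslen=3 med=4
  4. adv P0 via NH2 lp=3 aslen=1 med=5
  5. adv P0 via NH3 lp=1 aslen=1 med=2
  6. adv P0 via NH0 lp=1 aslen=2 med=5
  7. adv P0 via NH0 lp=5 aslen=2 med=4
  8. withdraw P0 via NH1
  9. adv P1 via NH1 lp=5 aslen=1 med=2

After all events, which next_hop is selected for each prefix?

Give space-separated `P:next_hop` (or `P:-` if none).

Op 1: best P0=NH3 P1=-
Op 2: best P0=NH3 P1=-
Op 3: best P0=NH3 P1=-
Op 4: best P0=NH3 P1=-
Op 5: best P0=NH2 P1=-
Op 6: best P0=NH2 P1=-
Op 7: best P0=NH0 P1=-
Op 8: best P0=NH0 P1=-
Op 9: best P0=NH0 P1=NH1

Answer: P0:NH0 P1:NH1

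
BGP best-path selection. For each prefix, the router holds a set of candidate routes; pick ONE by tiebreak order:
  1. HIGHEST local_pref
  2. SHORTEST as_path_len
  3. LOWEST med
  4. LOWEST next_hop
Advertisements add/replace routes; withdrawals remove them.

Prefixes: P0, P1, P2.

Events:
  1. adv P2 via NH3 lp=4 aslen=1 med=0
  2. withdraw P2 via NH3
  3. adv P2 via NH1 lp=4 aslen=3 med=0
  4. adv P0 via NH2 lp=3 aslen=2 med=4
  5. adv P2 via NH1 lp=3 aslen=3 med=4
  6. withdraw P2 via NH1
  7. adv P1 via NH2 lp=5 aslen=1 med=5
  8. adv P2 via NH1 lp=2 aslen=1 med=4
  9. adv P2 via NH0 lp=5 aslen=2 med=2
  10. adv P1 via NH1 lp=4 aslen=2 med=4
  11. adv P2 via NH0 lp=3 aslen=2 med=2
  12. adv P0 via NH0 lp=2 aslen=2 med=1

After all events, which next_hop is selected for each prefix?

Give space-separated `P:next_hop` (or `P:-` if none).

Op 1: best P0=- P1=- P2=NH3
Op 2: best P0=- P1=- P2=-
Op 3: best P0=- P1=- P2=NH1
Op 4: best P0=NH2 P1=- P2=NH1
Op 5: best P0=NH2 P1=- P2=NH1
Op 6: best P0=NH2 P1=- P2=-
Op 7: best P0=NH2 P1=NH2 P2=-
Op 8: best P0=NH2 P1=NH2 P2=NH1
Op 9: best P0=NH2 P1=NH2 P2=NH0
Op 10: best P0=NH2 P1=NH2 P2=NH0
Op 11: best P0=NH2 P1=NH2 P2=NH0
Op 12: best P0=NH2 P1=NH2 P2=NH0

Answer: P0:NH2 P1:NH2 P2:NH0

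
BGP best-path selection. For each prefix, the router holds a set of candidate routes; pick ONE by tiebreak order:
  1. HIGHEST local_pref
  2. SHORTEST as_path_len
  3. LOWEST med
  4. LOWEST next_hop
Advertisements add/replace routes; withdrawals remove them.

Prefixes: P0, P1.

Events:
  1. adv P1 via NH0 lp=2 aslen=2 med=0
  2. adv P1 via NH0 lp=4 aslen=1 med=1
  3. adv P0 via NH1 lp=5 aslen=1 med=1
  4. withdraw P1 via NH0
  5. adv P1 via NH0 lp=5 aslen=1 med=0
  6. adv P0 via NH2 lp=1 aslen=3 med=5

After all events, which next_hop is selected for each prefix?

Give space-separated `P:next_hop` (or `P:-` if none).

Answer: P0:NH1 P1:NH0

Derivation:
Op 1: best P0=- P1=NH0
Op 2: best P0=- P1=NH0
Op 3: best P0=NH1 P1=NH0
Op 4: best P0=NH1 P1=-
Op 5: best P0=NH1 P1=NH0
Op 6: best P0=NH1 P1=NH0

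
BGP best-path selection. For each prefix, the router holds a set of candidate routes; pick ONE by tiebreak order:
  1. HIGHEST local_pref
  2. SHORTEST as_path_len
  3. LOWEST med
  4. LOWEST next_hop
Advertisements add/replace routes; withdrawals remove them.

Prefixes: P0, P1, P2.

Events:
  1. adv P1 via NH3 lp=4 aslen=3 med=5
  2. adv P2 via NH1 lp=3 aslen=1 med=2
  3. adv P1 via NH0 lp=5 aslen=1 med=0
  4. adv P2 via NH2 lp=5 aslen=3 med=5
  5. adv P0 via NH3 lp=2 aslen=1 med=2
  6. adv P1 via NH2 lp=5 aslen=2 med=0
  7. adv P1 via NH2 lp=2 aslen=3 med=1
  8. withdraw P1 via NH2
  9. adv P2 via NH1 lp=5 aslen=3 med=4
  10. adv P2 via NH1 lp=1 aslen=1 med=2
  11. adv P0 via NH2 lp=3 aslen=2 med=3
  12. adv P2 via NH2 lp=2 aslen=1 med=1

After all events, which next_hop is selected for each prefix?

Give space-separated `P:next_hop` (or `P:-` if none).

Op 1: best P0=- P1=NH3 P2=-
Op 2: best P0=- P1=NH3 P2=NH1
Op 3: best P0=- P1=NH0 P2=NH1
Op 4: best P0=- P1=NH0 P2=NH2
Op 5: best P0=NH3 P1=NH0 P2=NH2
Op 6: best P0=NH3 P1=NH0 P2=NH2
Op 7: best P0=NH3 P1=NH0 P2=NH2
Op 8: best P0=NH3 P1=NH0 P2=NH2
Op 9: best P0=NH3 P1=NH0 P2=NH1
Op 10: best P0=NH3 P1=NH0 P2=NH2
Op 11: best P0=NH2 P1=NH0 P2=NH2
Op 12: best P0=NH2 P1=NH0 P2=NH2

Answer: P0:NH2 P1:NH0 P2:NH2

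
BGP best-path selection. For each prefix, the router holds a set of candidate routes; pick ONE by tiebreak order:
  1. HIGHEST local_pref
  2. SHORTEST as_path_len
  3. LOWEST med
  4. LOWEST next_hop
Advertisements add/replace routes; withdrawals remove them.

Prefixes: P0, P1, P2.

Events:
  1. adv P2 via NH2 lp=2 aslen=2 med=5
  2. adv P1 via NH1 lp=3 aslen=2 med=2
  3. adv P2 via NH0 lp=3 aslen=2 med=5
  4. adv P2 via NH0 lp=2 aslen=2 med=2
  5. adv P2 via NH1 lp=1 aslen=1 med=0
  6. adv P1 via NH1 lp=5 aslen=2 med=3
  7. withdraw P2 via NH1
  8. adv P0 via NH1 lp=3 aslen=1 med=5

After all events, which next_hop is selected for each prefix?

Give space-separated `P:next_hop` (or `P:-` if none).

Answer: P0:NH1 P1:NH1 P2:NH0

Derivation:
Op 1: best P0=- P1=- P2=NH2
Op 2: best P0=- P1=NH1 P2=NH2
Op 3: best P0=- P1=NH1 P2=NH0
Op 4: best P0=- P1=NH1 P2=NH0
Op 5: best P0=- P1=NH1 P2=NH0
Op 6: best P0=- P1=NH1 P2=NH0
Op 7: best P0=- P1=NH1 P2=NH0
Op 8: best P0=NH1 P1=NH1 P2=NH0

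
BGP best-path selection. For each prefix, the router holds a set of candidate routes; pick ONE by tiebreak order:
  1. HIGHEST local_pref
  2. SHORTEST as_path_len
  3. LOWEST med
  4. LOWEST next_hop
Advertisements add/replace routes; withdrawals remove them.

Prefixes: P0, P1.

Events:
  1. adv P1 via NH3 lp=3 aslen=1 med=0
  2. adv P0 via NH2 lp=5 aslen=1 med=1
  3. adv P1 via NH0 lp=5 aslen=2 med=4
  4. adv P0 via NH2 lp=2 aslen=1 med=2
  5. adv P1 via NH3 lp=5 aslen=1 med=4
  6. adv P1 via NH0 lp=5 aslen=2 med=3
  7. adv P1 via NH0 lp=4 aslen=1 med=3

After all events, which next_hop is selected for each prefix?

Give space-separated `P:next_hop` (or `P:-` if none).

Op 1: best P0=- P1=NH3
Op 2: best P0=NH2 P1=NH3
Op 3: best P0=NH2 P1=NH0
Op 4: best P0=NH2 P1=NH0
Op 5: best P0=NH2 P1=NH3
Op 6: best P0=NH2 P1=NH3
Op 7: best P0=NH2 P1=NH3

Answer: P0:NH2 P1:NH3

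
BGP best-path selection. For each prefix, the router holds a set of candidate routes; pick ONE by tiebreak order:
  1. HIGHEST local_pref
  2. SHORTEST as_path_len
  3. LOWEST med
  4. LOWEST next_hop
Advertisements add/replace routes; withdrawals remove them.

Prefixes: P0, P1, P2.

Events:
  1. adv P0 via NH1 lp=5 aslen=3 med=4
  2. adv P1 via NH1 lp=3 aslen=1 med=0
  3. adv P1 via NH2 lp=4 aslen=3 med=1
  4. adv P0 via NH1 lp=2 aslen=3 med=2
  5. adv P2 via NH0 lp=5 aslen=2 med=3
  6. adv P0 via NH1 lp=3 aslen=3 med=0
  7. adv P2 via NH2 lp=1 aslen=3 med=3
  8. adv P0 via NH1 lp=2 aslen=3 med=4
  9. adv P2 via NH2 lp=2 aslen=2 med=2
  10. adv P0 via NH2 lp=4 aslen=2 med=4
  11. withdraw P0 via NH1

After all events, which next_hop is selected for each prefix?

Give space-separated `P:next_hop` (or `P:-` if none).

Answer: P0:NH2 P1:NH2 P2:NH0

Derivation:
Op 1: best P0=NH1 P1=- P2=-
Op 2: best P0=NH1 P1=NH1 P2=-
Op 3: best P0=NH1 P1=NH2 P2=-
Op 4: best P0=NH1 P1=NH2 P2=-
Op 5: best P0=NH1 P1=NH2 P2=NH0
Op 6: best P0=NH1 P1=NH2 P2=NH0
Op 7: best P0=NH1 P1=NH2 P2=NH0
Op 8: best P0=NH1 P1=NH2 P2=NH0
Op 9: best P0=NH1 P1=NH2 P2=NH0
Op 10: best P0=NH2 P1=NH2 P2=NH0
Op 11: best P0=NH2 P1=NH2 P2=NH0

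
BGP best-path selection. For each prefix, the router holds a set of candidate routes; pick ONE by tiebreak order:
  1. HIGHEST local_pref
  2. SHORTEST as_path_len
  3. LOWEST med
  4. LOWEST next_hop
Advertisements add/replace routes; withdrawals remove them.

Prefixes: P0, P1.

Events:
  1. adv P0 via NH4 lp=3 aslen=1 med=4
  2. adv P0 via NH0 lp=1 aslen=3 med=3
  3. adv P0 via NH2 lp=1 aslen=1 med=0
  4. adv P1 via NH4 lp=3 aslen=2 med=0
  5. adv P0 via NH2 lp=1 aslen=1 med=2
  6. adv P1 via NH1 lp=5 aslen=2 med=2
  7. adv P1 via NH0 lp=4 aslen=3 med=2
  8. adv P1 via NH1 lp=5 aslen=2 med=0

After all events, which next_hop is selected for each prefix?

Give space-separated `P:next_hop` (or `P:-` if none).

Answer: P0:NH4 P1:NH1

Derivation:
Op 1: best P0=NH4 P1=-
Op 2: best P0=NH4 P1=-
Op 3: best P0=NH4 P1=-
Op 4: best P0=NH4 P1=NH4
Op 5: best P0=NH4 P1=NH4
Op 6: best P0=NH4 P1=NH1
Op 7: best P0=NH4 P1=NH1
Op 8: best P0=NH4 P1=NH1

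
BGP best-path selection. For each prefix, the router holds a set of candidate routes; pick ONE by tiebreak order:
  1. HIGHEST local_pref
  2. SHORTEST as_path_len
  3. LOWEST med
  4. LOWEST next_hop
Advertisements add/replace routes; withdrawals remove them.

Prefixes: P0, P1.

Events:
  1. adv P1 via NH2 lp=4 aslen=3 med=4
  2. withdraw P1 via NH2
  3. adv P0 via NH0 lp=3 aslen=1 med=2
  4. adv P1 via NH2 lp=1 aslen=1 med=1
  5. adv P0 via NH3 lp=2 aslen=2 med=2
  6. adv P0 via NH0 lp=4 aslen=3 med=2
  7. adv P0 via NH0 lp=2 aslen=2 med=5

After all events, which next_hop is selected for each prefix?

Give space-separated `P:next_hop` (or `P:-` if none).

Answer: P0:NH3 P1:NH2

Derivation:
Op 1: best P0=- P1=NH2
Op 2: best P0=- P1=-
Op 3: best P0=NH0 P1=-
Op 4: best P0=NH0 P1=NH2
Op 5: best P0=NH0 P1=NH2
Op 6: best P0=NH0 P1=NH2
Op 7: best P0=NH3 P1=NH2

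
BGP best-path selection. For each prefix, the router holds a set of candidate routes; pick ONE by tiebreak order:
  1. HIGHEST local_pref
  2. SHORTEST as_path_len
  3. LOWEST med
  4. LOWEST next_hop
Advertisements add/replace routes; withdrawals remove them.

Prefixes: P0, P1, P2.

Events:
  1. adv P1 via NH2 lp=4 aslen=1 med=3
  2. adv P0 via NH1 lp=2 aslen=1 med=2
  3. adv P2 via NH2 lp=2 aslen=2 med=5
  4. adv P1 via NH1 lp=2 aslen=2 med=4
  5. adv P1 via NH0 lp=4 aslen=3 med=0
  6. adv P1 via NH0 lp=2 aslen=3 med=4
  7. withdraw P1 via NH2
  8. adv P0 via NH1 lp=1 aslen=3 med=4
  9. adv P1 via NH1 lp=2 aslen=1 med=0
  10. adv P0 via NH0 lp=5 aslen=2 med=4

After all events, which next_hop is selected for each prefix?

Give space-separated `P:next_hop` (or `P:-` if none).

Op 1: best P0=- P1=NH2 P2=-
Op 2: best P0=NH1 P1=NH2 P2=-
Op 3: best P0=NH1 P1=NH2 P2=NH2
Op 4: best P0=NH1 P1=NH2 P2=NH2
Op 5: best P0=NH1 P1=NH2 P2=NH2
Op 6: best P0=NH1 P1=NH2 P2=NH2
Op 7: best P0=NH1 P1=NH1 P2=NH2
Op 8: best P0=NH1 P1=NH1 P2=NH2
Op 9: best P0=NH1 P1=NH1 P2=NH2
Op 10: best P0=NH0 P1=NH1 P2=NH2

Answer: P0:NH0 P1:NH1 P2:NH2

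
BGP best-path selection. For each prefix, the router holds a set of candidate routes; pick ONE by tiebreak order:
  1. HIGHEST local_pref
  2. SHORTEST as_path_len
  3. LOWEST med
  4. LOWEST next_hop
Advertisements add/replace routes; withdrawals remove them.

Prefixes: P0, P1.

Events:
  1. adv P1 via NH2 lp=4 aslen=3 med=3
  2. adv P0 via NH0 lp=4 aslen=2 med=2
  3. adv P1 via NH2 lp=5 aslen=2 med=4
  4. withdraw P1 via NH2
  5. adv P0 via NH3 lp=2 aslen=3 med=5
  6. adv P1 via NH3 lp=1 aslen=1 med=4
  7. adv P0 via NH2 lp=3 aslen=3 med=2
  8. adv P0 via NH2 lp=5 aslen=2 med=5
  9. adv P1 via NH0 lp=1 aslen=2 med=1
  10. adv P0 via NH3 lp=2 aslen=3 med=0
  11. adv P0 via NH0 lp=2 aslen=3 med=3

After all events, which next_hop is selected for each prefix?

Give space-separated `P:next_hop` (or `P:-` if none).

Answer: P0:NH2 P1:NH3

Derivation:
Op 1: best P0=- P1=NH2
Op 2: best P0=NH0 P1=NH2
Op 3: best P0=NH0 P1=NH2
Op 4: best P0=NH0 P1=-
Op 5: best P0=NH0 P1=-
Op 6: best P0=NH0 P1=NH3
Op 7: best P0=NH0 P1=NH3
Op 8: best P0=NH2 P1=NH3
Op 9: best P0=NH2 P1=NH3
Op 10: best P0=NH2 P1=NH3
Op 11: best P0=NH2 P1=NH3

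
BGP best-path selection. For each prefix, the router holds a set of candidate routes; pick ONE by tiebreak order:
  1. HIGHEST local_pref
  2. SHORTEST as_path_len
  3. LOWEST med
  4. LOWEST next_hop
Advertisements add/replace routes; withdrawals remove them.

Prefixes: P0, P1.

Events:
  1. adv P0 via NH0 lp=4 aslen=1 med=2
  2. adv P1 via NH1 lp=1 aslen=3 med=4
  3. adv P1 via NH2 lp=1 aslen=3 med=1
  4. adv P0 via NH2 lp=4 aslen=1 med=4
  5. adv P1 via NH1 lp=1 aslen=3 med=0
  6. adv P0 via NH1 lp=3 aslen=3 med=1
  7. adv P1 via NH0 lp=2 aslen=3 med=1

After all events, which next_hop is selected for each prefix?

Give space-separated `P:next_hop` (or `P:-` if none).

Op 1: best P0=NH0 P1=-
Op 2: best P0=NH0 P1=NH1
Op 3: best P0=NH0 P1=NH2
Op 4: best P0=NH0 P1=NH2
Op 5: best P0=NH0 P1=NH1
Op 6: best P0=NH0 P1=NH1
Op 7: best P0=NH0 P1=NH0

Answer: P0:NH0 P1:NH0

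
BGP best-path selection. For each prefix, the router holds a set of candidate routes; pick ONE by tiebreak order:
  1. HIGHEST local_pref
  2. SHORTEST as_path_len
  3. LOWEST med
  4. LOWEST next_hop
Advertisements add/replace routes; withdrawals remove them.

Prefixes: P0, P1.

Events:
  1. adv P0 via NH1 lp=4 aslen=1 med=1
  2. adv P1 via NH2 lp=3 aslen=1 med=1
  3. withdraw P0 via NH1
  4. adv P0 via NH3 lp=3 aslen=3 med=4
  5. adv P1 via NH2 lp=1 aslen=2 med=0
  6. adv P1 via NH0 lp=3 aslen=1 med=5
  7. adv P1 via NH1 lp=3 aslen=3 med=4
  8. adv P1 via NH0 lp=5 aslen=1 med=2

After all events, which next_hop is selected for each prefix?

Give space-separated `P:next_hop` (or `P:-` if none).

Answer: P0:NH3 P1:NH0

Derivation:
Op 1: best P0=NH1 P1=-
Op 2: best P0=NH1 P1=NH2
Op 3: best P0=- P1=NH2
Op 4: best P0=NH3 P1=NH2
Op 5: best P0=NH3 P1=NH2
Op 6: best P0=NH3 P1=NH0
Op 7: best P0=NH3 P1=NH0
Op 8: best P0=NH3 P1=NH0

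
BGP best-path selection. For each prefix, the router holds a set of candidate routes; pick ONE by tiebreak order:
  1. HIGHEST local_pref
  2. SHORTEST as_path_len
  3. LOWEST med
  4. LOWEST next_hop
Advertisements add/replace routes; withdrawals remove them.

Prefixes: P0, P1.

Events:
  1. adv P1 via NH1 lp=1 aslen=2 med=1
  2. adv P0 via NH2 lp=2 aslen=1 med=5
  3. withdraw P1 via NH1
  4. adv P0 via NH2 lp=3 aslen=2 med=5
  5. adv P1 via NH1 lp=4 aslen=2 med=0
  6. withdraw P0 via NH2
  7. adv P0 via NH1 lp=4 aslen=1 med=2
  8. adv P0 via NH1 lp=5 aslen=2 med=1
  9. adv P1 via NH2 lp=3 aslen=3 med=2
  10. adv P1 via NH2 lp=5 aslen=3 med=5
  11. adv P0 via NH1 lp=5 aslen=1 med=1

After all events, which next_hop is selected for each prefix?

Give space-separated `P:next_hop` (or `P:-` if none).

Answer: P0:NH1 P1:NH2

Derivation:
Op 1: best P0=- P1=NH1
Op 2: best P0=NH2 P1=NH1
Op 3: best P0=NH2 P1=-
Op 4: best P0=NH2 P1=-
Op 5: best P0=NH2 P1=NH1
Op 6: best P0=- P1=NH1
Op 7: best P0=NH1 P1=NH1
Op 8: best P0=NH1 P1=NH1
Op 9: best P0=NH1 P1=NH1
Op 10: best P0=NH1 P1=NH2
Op 11: best P0=NH1 P1=NH2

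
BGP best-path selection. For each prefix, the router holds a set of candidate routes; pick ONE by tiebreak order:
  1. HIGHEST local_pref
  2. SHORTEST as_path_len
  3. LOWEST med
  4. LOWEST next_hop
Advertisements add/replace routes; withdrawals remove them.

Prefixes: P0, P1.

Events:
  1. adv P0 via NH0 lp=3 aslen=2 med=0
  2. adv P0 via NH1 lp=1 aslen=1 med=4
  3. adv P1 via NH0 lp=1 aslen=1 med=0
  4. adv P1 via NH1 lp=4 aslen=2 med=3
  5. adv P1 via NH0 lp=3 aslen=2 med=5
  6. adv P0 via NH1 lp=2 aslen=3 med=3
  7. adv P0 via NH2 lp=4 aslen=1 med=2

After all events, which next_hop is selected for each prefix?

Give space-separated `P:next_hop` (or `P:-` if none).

Answer: P0:NH2 P1:NH1

Derivation:
Op 1: best P0=NH0 P1=-
Op 2: best P0=NH0 P1=-
Op 3: best P0=NH0 P1=NH0
Op 4: best P0=NH0 P1=NH1
Op 5: best P0=NH0 P1=NH1
Op 6: best P0=NH0 P1=NH1
Op 7: best P0=NH2 P1=NH1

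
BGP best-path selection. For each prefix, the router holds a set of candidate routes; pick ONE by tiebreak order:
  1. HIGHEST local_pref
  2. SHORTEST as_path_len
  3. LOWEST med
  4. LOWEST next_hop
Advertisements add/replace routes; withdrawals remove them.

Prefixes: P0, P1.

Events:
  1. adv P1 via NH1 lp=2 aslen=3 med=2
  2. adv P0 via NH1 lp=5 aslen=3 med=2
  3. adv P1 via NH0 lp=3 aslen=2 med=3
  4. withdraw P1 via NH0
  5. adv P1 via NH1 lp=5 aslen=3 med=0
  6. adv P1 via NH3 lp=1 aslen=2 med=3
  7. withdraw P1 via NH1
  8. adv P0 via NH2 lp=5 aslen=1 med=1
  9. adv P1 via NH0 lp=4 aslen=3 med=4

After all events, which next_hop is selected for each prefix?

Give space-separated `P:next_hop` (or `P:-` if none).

Answer: P0:NH2 P1:NH0

Derivation:
Op 1: best P0=- P1=NH1
Op 2: best P0=NH1 P1=NH1
Op 3: best P0=NH1 P1=NH0
Op 4: best P0=NH1 P1=NH1
Op 5: best P0=NH1 P1=NH1
Op 6: best P0=NH1 P1=NH1
Op 7: best P0=NH1 P1=NH3
Op 8: best P0=NH2 P1=NH3
Op 9: best P0=NH2 P1=NH0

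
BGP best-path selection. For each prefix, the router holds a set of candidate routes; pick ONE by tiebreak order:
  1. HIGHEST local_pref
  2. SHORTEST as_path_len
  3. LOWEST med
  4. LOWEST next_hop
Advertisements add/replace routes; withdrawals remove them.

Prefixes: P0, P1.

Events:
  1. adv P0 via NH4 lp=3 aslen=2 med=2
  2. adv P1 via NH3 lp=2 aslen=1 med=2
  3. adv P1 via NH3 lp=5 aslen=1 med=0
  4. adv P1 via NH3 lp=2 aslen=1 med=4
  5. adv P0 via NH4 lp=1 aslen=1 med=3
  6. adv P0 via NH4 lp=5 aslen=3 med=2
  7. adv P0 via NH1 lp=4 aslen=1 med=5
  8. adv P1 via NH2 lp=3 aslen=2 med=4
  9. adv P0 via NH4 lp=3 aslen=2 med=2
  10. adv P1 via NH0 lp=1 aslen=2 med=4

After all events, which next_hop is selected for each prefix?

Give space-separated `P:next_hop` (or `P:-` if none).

Op 1: best P0=NH4 P1=-
Op 2: best P0=NH4 P1=NH3
Op 3: best P0=NH4 P1=NH3
Op 4: best P0=NH4 P1=NH3
Op 5: best P0=NH4 P1=NH3
Op 6: best P0=NH4 P1=NH3
Op 7: best P0=NH4 P1=NH3
Op 8: best P0=NH4 P1=NH2
Op 9: best P0=NH1 P1=NH2
Op 10: best P0=NH1 P1=NH2

Answer: P0:NH1 P1:NH2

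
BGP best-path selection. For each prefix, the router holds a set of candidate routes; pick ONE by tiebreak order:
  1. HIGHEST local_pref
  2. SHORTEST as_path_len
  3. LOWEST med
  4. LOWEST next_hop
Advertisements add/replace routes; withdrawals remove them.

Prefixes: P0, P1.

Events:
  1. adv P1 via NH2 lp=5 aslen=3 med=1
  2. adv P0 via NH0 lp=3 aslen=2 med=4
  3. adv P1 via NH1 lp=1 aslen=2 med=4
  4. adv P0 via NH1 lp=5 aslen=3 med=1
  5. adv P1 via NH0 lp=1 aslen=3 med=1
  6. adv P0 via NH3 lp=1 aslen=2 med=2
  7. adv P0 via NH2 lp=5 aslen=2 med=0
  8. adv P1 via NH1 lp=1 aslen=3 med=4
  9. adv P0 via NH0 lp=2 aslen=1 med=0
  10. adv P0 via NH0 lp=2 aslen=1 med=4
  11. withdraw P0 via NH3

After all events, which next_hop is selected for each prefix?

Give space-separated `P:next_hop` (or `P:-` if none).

Op 1: best P0=- P1=NH2
Op 2: best P0=NH0 P1=NH2
Op 3: best P0=NH0 P1=NH2
Op 4: best P0=NH1 P1=NH2
Op 5: best P0=NH1 P1=NH2
Op 6: best P0=NH1 P1=NH2
Op 7: best P0=NH2 P1=NH2
Op 8: best P0=NH2 P1=NH2
Op 9: best P0=NH2 P1=NH2
Op 10: best P0=NH2 P1=NH2
Op 11: best P0=NH2 P1=NH2

Answer: P0:NH2 P1:NH2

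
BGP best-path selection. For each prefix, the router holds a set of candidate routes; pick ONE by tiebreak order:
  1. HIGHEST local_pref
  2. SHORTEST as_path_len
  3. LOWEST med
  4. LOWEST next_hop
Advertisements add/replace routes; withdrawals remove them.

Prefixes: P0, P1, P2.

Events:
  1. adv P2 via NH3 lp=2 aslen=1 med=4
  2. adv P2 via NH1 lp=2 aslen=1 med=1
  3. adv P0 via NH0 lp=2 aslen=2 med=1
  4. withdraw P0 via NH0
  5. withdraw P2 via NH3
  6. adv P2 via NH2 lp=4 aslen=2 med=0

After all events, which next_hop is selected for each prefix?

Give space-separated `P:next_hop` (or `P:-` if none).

Answer: P0:- P1:- P2:NH2

Derivation:
Op 1: best P0=- P1=- P2=NH3
Op 2: best P0=- P1=- P2=NH1
Op 3: best P0=NH0 P1=- P2=NH1
Op 4: best P0=- P1=- P2=NH1
Op 5: best P0=- P1=- P2=NH1
Op 6: best P0=- P1=- P2=NH2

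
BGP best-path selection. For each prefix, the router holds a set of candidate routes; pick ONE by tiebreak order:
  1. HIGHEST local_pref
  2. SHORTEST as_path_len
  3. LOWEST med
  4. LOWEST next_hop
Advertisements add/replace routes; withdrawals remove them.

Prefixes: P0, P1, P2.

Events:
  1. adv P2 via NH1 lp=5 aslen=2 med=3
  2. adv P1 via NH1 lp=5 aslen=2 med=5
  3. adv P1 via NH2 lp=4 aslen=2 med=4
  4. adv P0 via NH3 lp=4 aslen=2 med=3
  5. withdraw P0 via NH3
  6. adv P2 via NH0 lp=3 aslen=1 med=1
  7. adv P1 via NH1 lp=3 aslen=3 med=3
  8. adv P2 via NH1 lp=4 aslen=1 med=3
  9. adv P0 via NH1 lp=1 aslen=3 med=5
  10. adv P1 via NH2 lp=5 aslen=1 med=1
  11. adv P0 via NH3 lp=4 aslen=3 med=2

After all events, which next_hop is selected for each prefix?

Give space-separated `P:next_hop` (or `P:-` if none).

Answer: P0:NH3 P1:NH2 P2:NH1

Derivation:
Op 1: best P0=- P1=- P2=NH1
Op 2: best P0=- P1=NH1 P2=NH1
Op 3: best P0=- P1=NH1 P2=NH1
Op 4: best P0=NH3 P1=NH1 P2=NH1
Op 5: best P0=- P1=NH1 P2=NH1
Op 6: best P0=- P1=NH1 P2=NH1
Op 7: best P0=- P1=NH2 P2=NH1
Op 8: best P0=- P1=NH2 P2=NH1
Op 9: best P0=NH1 P1=NH2 P2=NH1
Op 10: best P0=NH1 P1=NH2 P2=NH1
Op 11: best P0=NH3 P1=NH2 P2=NH1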